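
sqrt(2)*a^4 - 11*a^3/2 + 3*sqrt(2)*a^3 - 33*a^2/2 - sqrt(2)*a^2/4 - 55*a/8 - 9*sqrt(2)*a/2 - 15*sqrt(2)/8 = (a + 1/2)*(a + 5/2)*(a - 3*sqrt(2))*(sqrt(2)*a + 1/2)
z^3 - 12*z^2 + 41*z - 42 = (z - 7)*(z - 3)*(z - 2)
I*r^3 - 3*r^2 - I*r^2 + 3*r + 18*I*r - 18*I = (r - 3*I)*(r + 6*I)*(I*r - I)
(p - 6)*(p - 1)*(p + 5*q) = p^3 + 5*p^2*q - 7*p^2 - 35*p*q + 6*p + 30*q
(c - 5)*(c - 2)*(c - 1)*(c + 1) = c^4 - 7*c^3 + 9*c^2 + 7*c - 10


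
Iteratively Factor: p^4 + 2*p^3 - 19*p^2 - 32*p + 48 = (p - 4)*(p^3 + 6*p^2 + 5*p - 12) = (p - 4)*(p + 3)*(p^2 + 3*p - 4) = (p - 4)*(p + 3)*(p + 4)*(p - 1)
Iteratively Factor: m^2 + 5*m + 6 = (m + 3)*(m + 2)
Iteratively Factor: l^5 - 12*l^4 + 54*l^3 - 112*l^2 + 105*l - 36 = (l - 1)*(l^4 - 11*l^3 + 43*l^2 - 69*l + 36) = (l - 3)*(l - 1)*(l^3 - 8*l^2 + 19*l - 12) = (l - 3)*(l - 1)^2*(l^2 - 7*l + 12) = (l - 4)*(l - 3)*(l - 1)^2*(l - 3)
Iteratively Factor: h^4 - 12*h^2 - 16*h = (h + 2)*(h^3 - 2*h^2 - 8*h) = (h + 2)^2*(h^2 - 4*h) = (h - 4)*(h + 2)^2*(h)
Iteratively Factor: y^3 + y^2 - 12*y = (y + 4)*(y^2 - 3*y) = (y - 3)*(y + 4)*(y)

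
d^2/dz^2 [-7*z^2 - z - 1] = -14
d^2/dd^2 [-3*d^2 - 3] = -6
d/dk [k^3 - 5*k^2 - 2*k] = 3*k^2 - 10*k - 2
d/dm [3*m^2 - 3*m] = 6*m - 3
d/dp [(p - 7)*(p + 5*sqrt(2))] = 2*p - 7 + 5*sqrt(2)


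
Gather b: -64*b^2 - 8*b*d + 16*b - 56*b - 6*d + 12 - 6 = -64*b^2 + b*(-8*d - 40) - 6*d + 6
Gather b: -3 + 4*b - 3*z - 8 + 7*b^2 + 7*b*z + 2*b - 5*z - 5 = 7*b^2 + b*(7*z + 6) - 8*z - 16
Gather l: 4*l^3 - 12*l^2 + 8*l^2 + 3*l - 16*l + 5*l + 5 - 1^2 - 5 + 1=4*l^3 - 4*l^2 - 8*l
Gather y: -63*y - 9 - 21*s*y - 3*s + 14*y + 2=-3*s + y*(-21*s - 49) - 7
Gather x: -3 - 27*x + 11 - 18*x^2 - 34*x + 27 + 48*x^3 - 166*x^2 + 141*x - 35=48*x^3 - 184*x^2 + 80*x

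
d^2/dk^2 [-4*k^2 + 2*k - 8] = -8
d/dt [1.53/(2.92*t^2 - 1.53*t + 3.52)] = (2.3409 - 8.9352*t)/(2.92*t^2 - 1.53*t + 3.52)^2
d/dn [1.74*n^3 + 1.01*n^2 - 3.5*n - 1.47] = 5.22*n^2 + 2.02*n - 3.5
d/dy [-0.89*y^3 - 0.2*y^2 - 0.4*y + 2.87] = -2.67*y^2 - 0.4*y - 0.4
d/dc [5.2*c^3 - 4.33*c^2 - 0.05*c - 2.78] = 15.6*c^2 - 8.66*c - 0.05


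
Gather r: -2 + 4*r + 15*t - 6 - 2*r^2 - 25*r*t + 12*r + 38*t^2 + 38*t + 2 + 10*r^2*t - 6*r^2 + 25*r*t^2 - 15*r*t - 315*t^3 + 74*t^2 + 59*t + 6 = r^2*(10*t - 8) + r*(25*t^2 - 40*t + 16) - 315*t^3 + 112*t^2 + 112*t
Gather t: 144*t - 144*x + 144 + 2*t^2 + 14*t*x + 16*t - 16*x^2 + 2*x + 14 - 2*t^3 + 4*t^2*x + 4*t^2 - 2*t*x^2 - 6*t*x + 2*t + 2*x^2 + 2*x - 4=-2*t^3 + t^2*(4*x + 6) + t*(-2*x^2 + 8*x + 162) - 14*x^2 - 140*x + 154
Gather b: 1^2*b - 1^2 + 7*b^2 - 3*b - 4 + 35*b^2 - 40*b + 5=42*b^2 - 42*b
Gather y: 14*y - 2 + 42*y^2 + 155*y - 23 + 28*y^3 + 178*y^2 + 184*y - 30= 28*y^3 + 220*y^2 + 353*y - 55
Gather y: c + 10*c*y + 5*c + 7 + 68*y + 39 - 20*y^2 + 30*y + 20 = 6*c - 20*y^2 + y*(10*c + 98) + 66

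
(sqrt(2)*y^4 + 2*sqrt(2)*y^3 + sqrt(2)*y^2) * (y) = sqrt(2)*y^5 + 2*sqrt(2)*y^4 + sqrt(2)*y^3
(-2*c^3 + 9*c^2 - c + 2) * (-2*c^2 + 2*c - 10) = 4*c^5 - 22*c^4 + 40*c^3 - 96*c^2 + 14*c - 20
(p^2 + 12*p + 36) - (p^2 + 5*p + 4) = 7*p + 32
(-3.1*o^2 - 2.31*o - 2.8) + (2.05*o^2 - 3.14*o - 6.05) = -1.05*o^2 - 5.45*o - 8.85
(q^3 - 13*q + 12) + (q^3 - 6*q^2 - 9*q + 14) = 2*q^3 - 6*q^2 - 22*q + 26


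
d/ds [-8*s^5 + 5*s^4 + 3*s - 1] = -40*s^4 + 20*s^3 + 3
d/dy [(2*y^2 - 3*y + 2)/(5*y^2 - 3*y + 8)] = 3*(3*y^2 + 4*y - 6)/(25*y^4 - 30*y^3 + 89*y^2 - 48*y + 64)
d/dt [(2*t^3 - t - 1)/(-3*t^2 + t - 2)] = ((1 - 6*t^2)*(3*t^2 - t + 2) - (6*t - 1)*(-2*t^3 + t + 1))/(3*t^2 - t + 2)^2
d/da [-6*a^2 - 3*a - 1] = -12*a - 3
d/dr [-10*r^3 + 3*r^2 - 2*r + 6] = -30*r^2 + 6*r - 2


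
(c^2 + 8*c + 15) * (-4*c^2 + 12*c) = -4*c^4 - 20*c^3 + 36*c^2 + 180*c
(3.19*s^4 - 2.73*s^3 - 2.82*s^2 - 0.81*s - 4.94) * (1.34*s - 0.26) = 4.2746*s^5 - 4.4876*s^4 - 3.069*s^3 - 0.3522*s^2 - 6.409*s + 1.2844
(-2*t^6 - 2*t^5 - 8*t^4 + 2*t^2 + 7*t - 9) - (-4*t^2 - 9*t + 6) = -2*t^6 - 2*t^5 - 8*t^4 + 6*t^2 + 16*t - 15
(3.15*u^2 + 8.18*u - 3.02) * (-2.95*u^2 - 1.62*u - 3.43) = -9.2925*u^4 - 29.234*u^3 - 15.1471*u^2 - 23.165*u + 10.3586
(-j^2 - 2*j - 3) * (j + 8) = -j^3 - 10*j^2 - 19*j - 24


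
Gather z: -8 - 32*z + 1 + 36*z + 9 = 4*z + 2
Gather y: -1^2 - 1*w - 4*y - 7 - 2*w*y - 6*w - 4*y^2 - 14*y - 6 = -7*w - 4*y^2 + y*(-2*w - 18) - 14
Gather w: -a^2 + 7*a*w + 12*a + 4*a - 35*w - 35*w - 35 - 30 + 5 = -a^2 + 16*a + w*(7*a - 70) - 60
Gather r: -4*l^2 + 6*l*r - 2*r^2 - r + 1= -4*l^2 - 2*r^2 + r*(6*l - 1) + 1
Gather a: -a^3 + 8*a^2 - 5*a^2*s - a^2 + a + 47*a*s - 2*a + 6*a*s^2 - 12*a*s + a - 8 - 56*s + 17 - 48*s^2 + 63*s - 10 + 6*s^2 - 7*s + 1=-a^3 + a^2*(7 - 5*s) + a*(6*s^2 + 35*s) - 42*s^2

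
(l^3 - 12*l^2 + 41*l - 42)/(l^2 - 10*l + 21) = l - 2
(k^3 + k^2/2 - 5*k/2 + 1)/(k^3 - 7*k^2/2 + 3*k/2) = (k^2 + k - 2)/(k*(k - 3))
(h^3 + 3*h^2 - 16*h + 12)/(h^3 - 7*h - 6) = (-h^3 - 3*h^2 + 16*h - 12)/(-h^3 + 7*h + 6)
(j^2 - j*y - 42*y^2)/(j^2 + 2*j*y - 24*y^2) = (-j + 7*y)/(-j + 4*y)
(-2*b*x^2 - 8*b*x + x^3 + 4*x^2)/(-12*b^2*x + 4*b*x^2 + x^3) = (x + 4)/(6*b + x)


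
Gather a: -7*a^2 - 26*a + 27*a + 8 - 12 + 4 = -7*a^2 + a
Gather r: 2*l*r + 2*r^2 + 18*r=2*r^2 + r*(2*l + 18)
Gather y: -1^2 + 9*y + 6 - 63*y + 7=12 - 54*y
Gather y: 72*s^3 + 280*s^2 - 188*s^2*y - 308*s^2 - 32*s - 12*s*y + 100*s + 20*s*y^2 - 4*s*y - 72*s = 72*s^3 - 28*s^2 + 20*s*y^2 - 4*s + y*(-188*s^2 - 16*s)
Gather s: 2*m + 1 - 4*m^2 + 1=-4*m^2 + 2*m + 2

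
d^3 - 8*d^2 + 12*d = d*(d - 6)*(d - 2)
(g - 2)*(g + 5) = g^2 + 3*g - 10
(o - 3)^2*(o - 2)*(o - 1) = o^4 - 9*o^3 + 29*o^2 - 39*o + 18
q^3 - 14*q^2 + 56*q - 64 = (q - 8)*(q - 4)*(q - 2)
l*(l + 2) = l^2 + 2*l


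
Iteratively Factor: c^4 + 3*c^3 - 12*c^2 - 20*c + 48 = (c - 2)*(c^3 + 5*c^2 - 2*c - 24) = (c - 2)*(c + 4)*(c^2 + c - 6) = (c - 2)*(c + 3)*(c + 4)*(c - 2)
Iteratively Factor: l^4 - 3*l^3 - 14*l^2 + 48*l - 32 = (l - 1)*(l^3 - 2*l^2 - 16*l + 32) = (l - 1)*(l + 4)*(l^2 - 6*l + 8) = (l - 4)*(l - 1)*(l + 4)*(l - 2)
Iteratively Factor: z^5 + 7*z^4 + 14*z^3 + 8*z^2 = (z)*(z^4 + 7*z^3 + 14*z^2 + 8*z) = z*(z + 4)*(z^3 + 3*z^2 + 2*z) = z*(z + 2)*(z + 4)*(z^2 + z) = z*(z + 1)*(z + 2)*(z + 4)*(z)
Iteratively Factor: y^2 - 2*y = (y - 2)*(y)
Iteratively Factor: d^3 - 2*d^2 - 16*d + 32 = (d - 4)*(d^2 + 2*d - 8) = (d - 4)*(d - 2)*(d + 4)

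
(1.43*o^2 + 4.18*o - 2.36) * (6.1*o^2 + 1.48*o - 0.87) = 8.723*o^4 + 27.6144*o^3 - 9.4537*o^2 - 7.1294*o + 2.0532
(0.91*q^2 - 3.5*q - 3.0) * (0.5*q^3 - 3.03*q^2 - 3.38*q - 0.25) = 0.455*q^5 - 4.5073*q^4 + 6.0292*q^3 + 20.6925*q^2 + 11.015*q + 0.75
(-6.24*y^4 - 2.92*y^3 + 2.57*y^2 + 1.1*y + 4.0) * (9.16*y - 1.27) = -57.1584*y^5 - 18.8224*y^4 + 27.2496*y^3 + 6.8121*y^2 + 35.243*y - 5.08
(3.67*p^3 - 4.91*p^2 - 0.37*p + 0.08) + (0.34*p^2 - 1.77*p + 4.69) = 3.67*p^3 - 4.57*p^2 - 2.14*p + 4.77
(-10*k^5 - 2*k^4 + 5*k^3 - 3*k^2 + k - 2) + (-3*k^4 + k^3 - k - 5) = -10*k^5 - 5*k^4 + 6*k^3 - 3*k^2 - 7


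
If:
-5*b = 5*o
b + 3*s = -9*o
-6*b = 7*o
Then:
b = 0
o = 0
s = 0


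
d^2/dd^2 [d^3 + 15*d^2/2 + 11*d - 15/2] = 6*d + 15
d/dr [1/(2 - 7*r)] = 7/(7*r - 2)^2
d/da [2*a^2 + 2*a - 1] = 4*a + 2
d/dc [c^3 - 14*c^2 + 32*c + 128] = 3*c^2 - 28*c + 32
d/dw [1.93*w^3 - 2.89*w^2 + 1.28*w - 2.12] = 5.79*w^2 - 5.78*w + 1.28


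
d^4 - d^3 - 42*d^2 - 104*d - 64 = (d - 8)*(d + 1)*(d + 2)*(d + 4)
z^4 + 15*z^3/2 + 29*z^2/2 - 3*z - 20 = (z - 1)*(z + 2)*(z + 5/2)*(z + 4)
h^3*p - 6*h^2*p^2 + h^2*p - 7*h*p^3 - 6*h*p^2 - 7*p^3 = (h - 7*p)*(h + p)*(h*p + p)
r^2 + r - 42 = (r - 6)*(r + 7)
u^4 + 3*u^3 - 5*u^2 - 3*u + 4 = (u - 1)^2*(u + 1)*(u + 4)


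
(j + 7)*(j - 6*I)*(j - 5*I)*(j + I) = j^4 + 7*j^3 - 10*I*j^3 - 19*j^2 - 70*I*j^2 - 133*j - 30*I*j - 210*I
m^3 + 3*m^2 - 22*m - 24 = (m - 4)*(m + 1)*(m + 6)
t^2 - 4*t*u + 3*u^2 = (t - 3*u)*(t - u)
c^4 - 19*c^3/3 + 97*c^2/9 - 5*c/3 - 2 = (c - 3)^2*(c - 2/3)*(c + 1/3)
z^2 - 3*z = z*(z - 3)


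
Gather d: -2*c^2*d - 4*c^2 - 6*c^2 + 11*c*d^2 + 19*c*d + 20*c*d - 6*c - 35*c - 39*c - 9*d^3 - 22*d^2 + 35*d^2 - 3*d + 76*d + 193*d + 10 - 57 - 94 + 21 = -10*c^2 - 80*c - 9*d^3 + d^2*(11*c + 13) + d*(-2*c^2 + 39*c + 266) - 120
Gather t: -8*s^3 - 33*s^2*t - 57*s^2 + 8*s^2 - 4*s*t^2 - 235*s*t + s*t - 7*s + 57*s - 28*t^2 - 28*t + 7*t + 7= -8*s^3 - 49*s^2 + 50*s + t^2*(-4*s - 28) + t*(-33*s^2 - 234*s - 21) + 7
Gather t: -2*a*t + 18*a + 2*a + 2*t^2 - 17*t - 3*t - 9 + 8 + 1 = 20*a + 2*t^2 + t*(-2*a - 20)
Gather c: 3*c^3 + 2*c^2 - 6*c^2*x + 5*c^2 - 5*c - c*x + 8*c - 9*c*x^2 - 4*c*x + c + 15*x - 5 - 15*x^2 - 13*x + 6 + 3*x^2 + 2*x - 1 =3*c^3 + c^2*(7 - 6*x) + c*(-9*x^2 - 5*x + 4) - 12*x^2 + 4*x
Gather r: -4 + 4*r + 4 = 4*r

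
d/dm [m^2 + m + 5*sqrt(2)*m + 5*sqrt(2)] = 2*m + 1 + 5*sqrt(2)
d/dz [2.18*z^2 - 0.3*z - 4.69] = 4.36*z - 0.3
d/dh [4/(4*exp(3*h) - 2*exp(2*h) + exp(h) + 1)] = (-48*exp(2*h) + 16*exp(h) - 4)*exp(h)/(4*exp(3*h) - 2*exp(2*h) + exp(h) + 1)^2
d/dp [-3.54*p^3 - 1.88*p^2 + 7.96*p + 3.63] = -10.62*p^2 - 3.76*p + 7.96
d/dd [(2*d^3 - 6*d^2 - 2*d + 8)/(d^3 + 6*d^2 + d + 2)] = 2*(9*d^4 + 4*d^3 - 3*d^2 - 60*d - 6)/(d^6 + 12*d^5 + 38*d^4 + 16*d^3 + 25*d^2 + 4*d + 4)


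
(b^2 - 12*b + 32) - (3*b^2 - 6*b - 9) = -2*b^2 - 6*b + 41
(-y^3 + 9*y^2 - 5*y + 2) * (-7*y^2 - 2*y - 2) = 7*y^5 - 61*y^4 + 19*y^3 - 22*y^2 + 6*y - 4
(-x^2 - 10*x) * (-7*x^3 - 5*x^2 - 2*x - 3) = 7*x^5 + 75*x^4 + 52*x^3 + 23*x^2 + 30*x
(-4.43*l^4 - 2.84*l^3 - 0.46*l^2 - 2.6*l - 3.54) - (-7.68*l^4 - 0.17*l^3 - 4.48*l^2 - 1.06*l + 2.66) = 3.25*l^4 - 2.67*l^3 + 4.02*l^2 - 1.54*l - 6.2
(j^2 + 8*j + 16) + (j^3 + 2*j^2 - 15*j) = j^3 + 3*j^2 - 7*j + 16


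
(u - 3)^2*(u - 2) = u^3 - 8*u^2 + 21*u - 18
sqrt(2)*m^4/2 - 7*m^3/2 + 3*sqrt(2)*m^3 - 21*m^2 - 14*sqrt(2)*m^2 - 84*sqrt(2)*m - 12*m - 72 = (m + 6)*(m - 6*sqrt(2))*(m + 2*sqrt(2))*(sqrt(2)*m/2 + 1/2)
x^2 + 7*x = x*(x + 7)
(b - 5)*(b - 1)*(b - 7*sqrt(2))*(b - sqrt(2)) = b^4 - 8*sqrt(2)*b^3 - 6*b^3 + 19*b^2 + 48*sqrt(2)*b^2 - 84*b - 40*sqrt(2)*b + 70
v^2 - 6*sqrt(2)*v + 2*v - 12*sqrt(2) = (v + 2)*(v - 6*sqrt(2))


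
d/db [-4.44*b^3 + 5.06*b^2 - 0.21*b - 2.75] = -13.32*b^2 + 10.12*b - 0.21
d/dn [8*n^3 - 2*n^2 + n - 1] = 24*n^2 - 4*n + 1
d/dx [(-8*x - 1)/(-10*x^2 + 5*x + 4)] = (-80*x^2 - 20*x - 27)/(100*x^4 - 100*x^3 - 55*x^2 + 40*x + 16)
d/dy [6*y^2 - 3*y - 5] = 12*y - 3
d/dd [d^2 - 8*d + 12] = 2*d - 8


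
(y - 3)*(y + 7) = y^2 + 4*y - 21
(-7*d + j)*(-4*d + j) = 28*d^2 - 11*d*j + j^2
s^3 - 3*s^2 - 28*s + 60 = (s - 6)*(s - 2)*(s + 5)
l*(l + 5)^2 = l^3 + 10*l^2 + 25*l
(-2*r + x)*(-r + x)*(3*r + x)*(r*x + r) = 6*r^4*x + 6*r^4 - 7*r^3*x^2 - 7*r^3*x + r*x^4 + r*x^3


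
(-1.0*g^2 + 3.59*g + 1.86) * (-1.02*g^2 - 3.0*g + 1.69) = 1.02*g^4 - 0.6618*g^3 - 14.3572*g^2 + 0.4871*g + 3.1434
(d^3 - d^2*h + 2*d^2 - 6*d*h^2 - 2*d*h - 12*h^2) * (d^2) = d^5 - d^4*h + 2*d^4 - 6*d^3*h^2 - 2*d^3*h - 12*d^2*h^2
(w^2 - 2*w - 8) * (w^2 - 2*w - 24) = w^4 - 4*w^3 - 28*w^2 + 64*w + 192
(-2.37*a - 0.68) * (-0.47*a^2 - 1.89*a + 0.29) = 1.1139*a^3 + 4.7989*a^2 + 0.5979*a - 0.1972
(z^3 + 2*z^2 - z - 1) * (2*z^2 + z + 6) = 2*z^5 + 5*z^4 + 6*z^3 + 9*z^2 - 7*z - 6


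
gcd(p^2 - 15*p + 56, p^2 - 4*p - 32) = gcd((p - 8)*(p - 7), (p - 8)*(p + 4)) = p - 8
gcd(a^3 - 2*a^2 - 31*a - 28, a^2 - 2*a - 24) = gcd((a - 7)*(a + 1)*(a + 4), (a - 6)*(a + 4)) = a + 4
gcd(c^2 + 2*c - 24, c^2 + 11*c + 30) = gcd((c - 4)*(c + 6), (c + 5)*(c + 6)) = c + 6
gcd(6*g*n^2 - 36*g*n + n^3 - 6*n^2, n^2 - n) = n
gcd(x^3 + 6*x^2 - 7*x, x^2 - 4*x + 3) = x - 1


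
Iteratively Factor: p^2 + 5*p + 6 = (p + 2)*(p + 3)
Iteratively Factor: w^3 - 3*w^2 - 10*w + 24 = (w - 4)*(w^2 + w - 6) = (w - 4)*(w + 3)*(w - 2)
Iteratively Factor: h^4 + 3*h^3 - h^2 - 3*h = (h)*(h^3 + 3*h^2 - h - 3) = h*(h + 3)*(h^2 - 1) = h*(h + 1)*(h + 3)*(h - 1)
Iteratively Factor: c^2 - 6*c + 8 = (c - 2)*(c - 4)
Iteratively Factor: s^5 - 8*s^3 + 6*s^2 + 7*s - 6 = (s - 1)*(s^4 + s^3 - 7*s^2 - s + 6) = (s - 2)*(s - 1)*(s^3 + 3*s^2 - s - 3) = (s - 2)*(s - 1)*(s + 3)*(s^2 - 1) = (s - 2)*(s - 1)^2*(s + 3)*(s + 1)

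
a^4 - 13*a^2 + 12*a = a*(a - 3)*(a - 1)*(a + 4)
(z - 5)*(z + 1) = z^2 - 4*z - 5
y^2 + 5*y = y*(y + 5)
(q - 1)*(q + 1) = q^2 - 1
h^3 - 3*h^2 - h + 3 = (h - 3)*(h - 1)*(h + 1)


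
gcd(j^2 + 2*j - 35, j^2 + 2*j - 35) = j^2 + 2*j - 35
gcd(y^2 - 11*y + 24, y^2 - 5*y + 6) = y - 3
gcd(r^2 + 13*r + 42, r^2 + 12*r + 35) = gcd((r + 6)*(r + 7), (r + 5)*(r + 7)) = r + 7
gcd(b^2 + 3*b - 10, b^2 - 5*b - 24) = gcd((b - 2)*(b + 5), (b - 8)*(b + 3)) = 1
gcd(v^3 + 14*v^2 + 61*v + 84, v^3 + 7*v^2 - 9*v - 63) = v^2 + 10*v + 21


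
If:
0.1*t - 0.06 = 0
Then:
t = 0.60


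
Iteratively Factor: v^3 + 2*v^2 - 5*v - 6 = (v - 2)*(v^2 + 4*v + 3) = (v - 2)*(v + 1)*(v + 3)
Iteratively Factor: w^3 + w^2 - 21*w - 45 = (w + 3)*(w^2 - 2*w - 15) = (w + 3)^2*(w - 5)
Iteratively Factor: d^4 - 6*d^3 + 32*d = (d - 4)*(d^3 - 2*d^2 - 8*d) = (d - 4)*(d + 2)*(d^2 - 4*d) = (d - 4)^2*(d + 2)*(d)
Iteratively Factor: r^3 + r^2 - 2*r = (r + 2)*(r^2 - r) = (r - 1)*(r + 2)*(r)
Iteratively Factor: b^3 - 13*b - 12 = (b - 4)*(b^2 + 4*b + 3) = (b - 4)*(b + 1)*(b + 3)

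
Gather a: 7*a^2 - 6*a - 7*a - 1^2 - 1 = 7*a^2 - 13*a - 2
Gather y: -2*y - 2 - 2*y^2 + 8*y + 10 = -2*y^2 + 6*y + 8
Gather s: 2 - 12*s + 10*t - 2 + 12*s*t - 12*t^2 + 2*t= s*(12*t - 12) - 12*t^2 + 12*t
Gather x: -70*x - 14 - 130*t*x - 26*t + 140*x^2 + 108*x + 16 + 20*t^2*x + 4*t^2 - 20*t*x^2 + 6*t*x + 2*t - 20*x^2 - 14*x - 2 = 4*t^2 - 24*t + x^2*(120 - 20*t) + x*(20*t^2 - 124*t + 24)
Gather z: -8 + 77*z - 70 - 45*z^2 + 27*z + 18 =-45*z^2 + 104*z - 60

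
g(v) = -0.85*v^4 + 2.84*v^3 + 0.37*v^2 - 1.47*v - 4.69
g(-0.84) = -5.30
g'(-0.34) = -0.60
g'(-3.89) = 324.71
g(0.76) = -4.63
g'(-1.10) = 12.55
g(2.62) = 5.02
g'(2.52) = 0.09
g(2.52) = 5.13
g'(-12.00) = 7091.73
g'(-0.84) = 5.94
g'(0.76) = 2.52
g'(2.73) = -5.13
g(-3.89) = -355.18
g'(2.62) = -2.19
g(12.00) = -12687.13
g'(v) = -3.4*v^3 + 8.52*v^2 + 0.74*v - 1.47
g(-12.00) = -22466.89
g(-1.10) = -7.65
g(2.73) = 4.62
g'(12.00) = -4640.91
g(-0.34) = -4.27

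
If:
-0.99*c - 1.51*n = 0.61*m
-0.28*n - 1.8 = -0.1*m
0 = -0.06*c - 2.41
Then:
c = -40.17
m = 43.05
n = 8.94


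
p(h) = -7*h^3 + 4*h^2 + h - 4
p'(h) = -21*h^2 + 8*h + 1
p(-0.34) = -3.60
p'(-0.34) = -4.15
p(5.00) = -774.00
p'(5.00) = -484.00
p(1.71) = -25.60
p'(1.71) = -46.73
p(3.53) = -258.54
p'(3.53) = -232.44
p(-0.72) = -0.03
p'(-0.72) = -15.65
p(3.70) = -300.11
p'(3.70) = -256.89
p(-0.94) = 4.41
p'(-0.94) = -25.08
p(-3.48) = 335.97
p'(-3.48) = -281.16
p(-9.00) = 5414.00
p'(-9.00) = -1772.00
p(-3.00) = 218.00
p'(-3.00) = -212.00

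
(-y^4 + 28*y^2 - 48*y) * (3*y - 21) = -3*y^5 + 21*y^4 + 84*y^3 - 732*y^2 + 1008*y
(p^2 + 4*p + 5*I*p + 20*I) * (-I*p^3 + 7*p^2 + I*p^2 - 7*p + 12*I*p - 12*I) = -I*p^5 + 12*p^4 - 3*I*p^4 + 36*p^3 + 51*I*p^3 - 108*p^2 + 141*I*p^2 - 180*p - 188*I*p + 240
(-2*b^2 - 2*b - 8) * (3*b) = -6*b^3 - 6*b^2 - 24*b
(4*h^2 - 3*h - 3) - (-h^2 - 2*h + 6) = 5*h^2 - h - 9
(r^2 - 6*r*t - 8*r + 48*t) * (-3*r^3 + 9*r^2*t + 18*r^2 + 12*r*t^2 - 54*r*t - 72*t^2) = -3*r^5 + 27*r^4*t + 42*r^4 - 42*r^3*t^2 - 378*r^3*t - 144*r^3 - 72*r^2*t^3 + 588*r^2*t^2 + 1296*r^2*t + 1008*r*t^3 - 2016*r*t^2 - 3456*t^3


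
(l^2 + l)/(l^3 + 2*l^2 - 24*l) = (l + 1)/(l^2 + 2*l - 24)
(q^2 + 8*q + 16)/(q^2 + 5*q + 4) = (q + 4)/(q + 1)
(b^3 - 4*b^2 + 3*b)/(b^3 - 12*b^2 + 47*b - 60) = b*(b - 1)/(b^2 - 9*b + 20)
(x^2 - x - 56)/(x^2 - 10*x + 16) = (x + 7)/(x - 2)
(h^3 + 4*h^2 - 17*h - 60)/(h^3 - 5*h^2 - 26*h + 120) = (h + 3)/(h - 6)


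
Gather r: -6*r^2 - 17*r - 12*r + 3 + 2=-6*r^2 - 29*r + 5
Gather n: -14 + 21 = 7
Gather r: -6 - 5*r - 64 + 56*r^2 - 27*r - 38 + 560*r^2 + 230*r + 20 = 616*r^2 + 198*r - 88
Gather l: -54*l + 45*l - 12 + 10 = -9*l - 2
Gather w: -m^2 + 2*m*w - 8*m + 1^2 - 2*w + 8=-m^2 - 8*m + w*(2*m - 2) + 9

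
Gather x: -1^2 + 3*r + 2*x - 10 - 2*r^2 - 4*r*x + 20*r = -2*r^2 + 23*r + x*(2 - 4*r) - 11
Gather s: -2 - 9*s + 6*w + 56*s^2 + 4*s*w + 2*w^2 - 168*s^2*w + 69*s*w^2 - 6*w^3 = s^2*(56 - 168*w) + s*(69*w^2 + 4*w - 9) - 6*w^3 + 2*w^2 + 6*w - 2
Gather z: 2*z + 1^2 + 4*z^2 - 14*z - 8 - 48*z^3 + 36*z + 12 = -48*z^3 + 4*z^2 + 24*z + 5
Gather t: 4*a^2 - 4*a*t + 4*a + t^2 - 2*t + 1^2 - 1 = 4*a^2 + 4*a + t^2 + t*(-4*a - 2)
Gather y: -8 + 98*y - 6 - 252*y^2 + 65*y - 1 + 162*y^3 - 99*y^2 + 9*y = 162*y^3 - 351*y^2 + 172*y - 15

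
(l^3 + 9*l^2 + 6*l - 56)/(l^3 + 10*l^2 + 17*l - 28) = (l - 2)/(l - 1)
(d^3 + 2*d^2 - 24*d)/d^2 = d + 2 - 24/d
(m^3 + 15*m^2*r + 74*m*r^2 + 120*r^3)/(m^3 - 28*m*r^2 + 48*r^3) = (m^2 + 9*m*r + 20*r^2)/(m^2 - 6*m*r + 8*r^2)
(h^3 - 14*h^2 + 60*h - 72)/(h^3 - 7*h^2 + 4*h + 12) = (h - 6)/(h + 1)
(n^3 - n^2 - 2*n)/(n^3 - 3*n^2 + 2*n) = (n + 1)/(n - 1)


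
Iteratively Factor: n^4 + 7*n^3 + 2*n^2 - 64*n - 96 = (n + 4)*(n^3 + 3*n^2 - 10*n - 24) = (n + 2)*(n + 4)*(n^2 + n - 12) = (n + 2)*(n + 4)^2*(n - 3)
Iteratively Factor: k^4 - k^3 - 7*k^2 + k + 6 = (k - 3)*(k^3 + 2*k^2 - k - 2) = (k - 3)*(k + 1)*(k^2 + k - 2) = (k - 3)*(k - 1)*(k + 1)*(k + 2)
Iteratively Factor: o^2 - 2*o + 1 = (o - 1)*(o - 1)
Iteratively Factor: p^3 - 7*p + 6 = (p - 2)*(p^2 + 2*p - 3) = (p - 2)*(p + 3)*(p - 1)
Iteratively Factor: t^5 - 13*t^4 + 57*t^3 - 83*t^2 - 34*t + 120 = (t + 1)*(t^4 - 14*t^3 + 71*t^2 - 154*t + 120) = (t - 4)*(t + 1)*(t^3 - 10*t^2 + 31*t - 30) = (t - 5)*(t - 4)*(t + 1)*(t^2 - 5*t + 6) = (t - 5)*(t - 4)*(t - 2)*(t + 1)*(t - 3)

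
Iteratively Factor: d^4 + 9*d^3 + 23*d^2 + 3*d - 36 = (d + 4)*(d^3 + 5*d^2 + 3*d - 9) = (d + 3)*(d + 4)*(d^2 + 2*d - 3) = (d - 1)*(d + 3)*(d + 4)*(d + 3)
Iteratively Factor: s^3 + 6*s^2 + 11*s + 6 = (s + 2)*(s^2 + 4*s + 3) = (s + 2)*(s + 3)*(s + 1)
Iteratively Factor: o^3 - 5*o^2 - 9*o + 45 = (o - 3)*(o^2 - 2*o - 15) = (o - 5)*(o - 3)*(o + 3)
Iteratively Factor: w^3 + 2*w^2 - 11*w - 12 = (w + 4)*(w^2 - 2*w - 3) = (w + 1)*(w + 4)*(w - 3)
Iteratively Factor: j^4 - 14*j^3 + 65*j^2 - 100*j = (j)*(j^3 - 14*j^2 + 65*j - 100) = j*(j - 5)*(j^2 - 9*j + 20) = j*(j - 5)*(j - 4)*(j - 5)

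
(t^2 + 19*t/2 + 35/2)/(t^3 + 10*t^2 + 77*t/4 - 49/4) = 2*(2*t + 5)/(4*t^2 + 12*t - 7)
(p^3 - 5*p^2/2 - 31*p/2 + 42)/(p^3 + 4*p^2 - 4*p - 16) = (2*p^2 - 13*p + 21)/(2*(p^2 - 4))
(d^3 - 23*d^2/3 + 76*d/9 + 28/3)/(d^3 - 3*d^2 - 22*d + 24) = (9*d^2 - 15*d - 14)/(9*(d^2 + 3*d - 4))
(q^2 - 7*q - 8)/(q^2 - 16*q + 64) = (q + 1)/(q - 8)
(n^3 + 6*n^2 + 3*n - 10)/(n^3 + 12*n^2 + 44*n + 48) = (n^2 + 4*n - 5)/(n^2 + 10*n + 24)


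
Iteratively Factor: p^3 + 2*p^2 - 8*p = (p - 2)*(p^2 + 4*p) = p*(p - 2)*(p + 4)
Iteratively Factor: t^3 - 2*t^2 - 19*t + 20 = (t + 4)*(t^2 - 6*t + 5) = (t - 5)*(t + 4)*(t - 1)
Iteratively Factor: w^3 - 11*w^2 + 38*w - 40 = (w - 4)*(w^2 - 7*w + 10) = (w - 5)*(w - 4)*(w - 2)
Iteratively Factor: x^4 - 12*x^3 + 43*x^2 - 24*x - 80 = (x + 1)*(x^3 - 13*x^2 + 56*x - 80) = (x - 5)*(x + 1)*(x^2 - 8*x + 16) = (x - 5)*(x - 4)*(x + 1)*(x - 4)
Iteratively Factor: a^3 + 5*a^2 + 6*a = (a + 3)*(a^2 + 2*a) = (a + 2)*(a + 3)*(a)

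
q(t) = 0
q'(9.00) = 0.00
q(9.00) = 0.00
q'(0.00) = 0.00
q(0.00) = 0.00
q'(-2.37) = 0.00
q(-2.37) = 0.00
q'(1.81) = 0.00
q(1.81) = 0.00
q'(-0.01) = 0.00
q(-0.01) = 0.00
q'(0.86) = 0.00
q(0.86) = 0.00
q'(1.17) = 0.00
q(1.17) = 0.00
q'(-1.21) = 0.00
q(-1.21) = 0.00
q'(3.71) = 0.00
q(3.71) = 0.00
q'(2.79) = 0.00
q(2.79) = 0.00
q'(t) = 0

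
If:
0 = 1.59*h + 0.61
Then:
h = -0.38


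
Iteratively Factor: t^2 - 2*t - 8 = (t + 2)*(t - 4)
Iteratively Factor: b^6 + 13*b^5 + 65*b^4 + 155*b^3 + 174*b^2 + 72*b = (b)*(b^5 + 13*b^4 + 65*b^3 + 155*b^2 + 174*b + 72) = b*(b + 3)*(b^4 + 10*b^3 + 35*b^2 + 50*b + 24) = b*(b + 2)*(b + 3)*(b^3 + 8*b^2 + 19*b + 12) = b*(b + 2)*(b + 3)*(b + 4)*(b^2 + 4*b + 3) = b*(b + 1)*(b + 2)*(b + 3)*(b + 4)*(b + 3)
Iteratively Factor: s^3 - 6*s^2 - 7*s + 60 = (s - 4)*(s^2 - 2*s - 15) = (s - 5)*(s - 4)*(s + 3)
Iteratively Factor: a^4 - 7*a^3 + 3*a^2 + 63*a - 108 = (a + 3)*(a^3 - 10*a^2 + 33*a - 36) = (a - 3)*(a + 3)*(a^2 - 7*a + 12) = (a - 3)^2*(a + 3)*(a - 4)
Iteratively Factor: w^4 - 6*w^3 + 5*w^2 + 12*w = (w - 3)*(w^3 - 3*w^2 - 4*w) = w*(w - 3)*(w^2 - 3*w - 4) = w*(w - 4)*(w - 3)*(w + 1)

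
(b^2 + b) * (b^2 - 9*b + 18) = b^4 - 8*b^3 + 9*b^2 + 18*b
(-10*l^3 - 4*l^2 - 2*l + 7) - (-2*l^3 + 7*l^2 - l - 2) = -8*l^3 - 11*l^2 - l + 9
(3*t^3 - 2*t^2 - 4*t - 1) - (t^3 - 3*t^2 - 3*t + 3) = 2*t^3 + t^2 - t - 4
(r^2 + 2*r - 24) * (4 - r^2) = -r^4 - 2*r^3 + 28*r^2 + 8*r - 96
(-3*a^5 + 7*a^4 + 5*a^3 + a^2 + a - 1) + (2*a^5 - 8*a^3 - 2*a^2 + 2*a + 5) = -a^5 + 7*a^4 - 3*a^3 - a^2 + 3*a + 4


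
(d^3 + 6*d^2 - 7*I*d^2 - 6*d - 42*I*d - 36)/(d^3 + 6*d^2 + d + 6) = (d - 6*I)/(d + I)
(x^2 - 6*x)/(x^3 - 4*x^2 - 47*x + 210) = x/(x^2 + 2*x - 35)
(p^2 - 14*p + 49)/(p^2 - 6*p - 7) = (p - 7)/(p + 1)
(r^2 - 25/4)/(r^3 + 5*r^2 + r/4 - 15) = (2*r - 5)/(2*r^2 + 5*r - 12)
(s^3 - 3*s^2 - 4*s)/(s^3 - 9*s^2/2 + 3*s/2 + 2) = 2*s*(s + 1)/(2*s^2 - s - 1)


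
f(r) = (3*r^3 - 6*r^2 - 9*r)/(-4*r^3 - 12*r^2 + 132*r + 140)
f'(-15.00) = -0.07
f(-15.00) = -1.27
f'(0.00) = -0.06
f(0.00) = 0.00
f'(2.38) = 0.04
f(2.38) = -0.05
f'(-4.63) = -0.77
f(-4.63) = 1.16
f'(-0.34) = -0.08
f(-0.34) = 0.02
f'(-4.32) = -0.60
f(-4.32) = 0.95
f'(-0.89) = -0.10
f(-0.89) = 0.07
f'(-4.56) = -0.73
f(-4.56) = 1.11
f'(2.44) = 0.05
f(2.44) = -0.04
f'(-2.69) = -0.22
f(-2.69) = 0.35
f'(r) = (9*r^2 - 12*r - 9)/(-4*r^3 - 12*r^2 + 132*r + 140) + (12*r^2 + 24*r - 132)*(3*r^3 - 6*r^2 - 9*r)/(-4*r^3 - 12*r^2 + 132*r + 140)^2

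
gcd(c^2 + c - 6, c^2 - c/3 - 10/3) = c - 2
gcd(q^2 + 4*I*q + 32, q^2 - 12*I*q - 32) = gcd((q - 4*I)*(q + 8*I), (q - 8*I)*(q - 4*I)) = q - 4*I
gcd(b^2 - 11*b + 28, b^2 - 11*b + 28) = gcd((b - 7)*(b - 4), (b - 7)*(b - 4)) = b^2 - 11*b + 28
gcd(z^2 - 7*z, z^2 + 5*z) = z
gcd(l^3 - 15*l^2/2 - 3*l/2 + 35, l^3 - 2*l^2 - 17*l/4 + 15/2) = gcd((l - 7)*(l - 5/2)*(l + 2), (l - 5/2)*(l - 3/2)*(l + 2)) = l^2 - l/2 - 5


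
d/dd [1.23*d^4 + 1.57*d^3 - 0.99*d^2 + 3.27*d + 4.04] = 4.92*d^3 + 4.71*d^2 - 1.98*d + 3.27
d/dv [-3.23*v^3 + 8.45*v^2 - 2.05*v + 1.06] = -9.69*v^2 + 16.9*v - 2.05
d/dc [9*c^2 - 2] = 18*c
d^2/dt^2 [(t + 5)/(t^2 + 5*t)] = 2/t^3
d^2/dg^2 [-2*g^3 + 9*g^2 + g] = 18 - 12*g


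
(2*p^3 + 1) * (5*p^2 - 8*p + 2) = 10*p^5 - 16*p^4 + 4*p^3 + 5*p^2 - 8*p + 2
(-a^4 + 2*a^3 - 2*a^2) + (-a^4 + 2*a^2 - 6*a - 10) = -2*a^4 + 2*a^3 - 6*a - 10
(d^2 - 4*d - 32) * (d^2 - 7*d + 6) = d^4 - 11*d^3 + 2*d^2 + 200*d - 192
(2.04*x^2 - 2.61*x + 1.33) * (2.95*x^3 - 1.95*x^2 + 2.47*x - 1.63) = 6.018*x^5 - 11.6775*x^4 + 14.0518*x^3 - 12.3654*x^2 + 7.5394*x - 2.1679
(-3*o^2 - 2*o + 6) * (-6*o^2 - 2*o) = 18*o^4 + 18*o^3 - 32*o^2 - 12*o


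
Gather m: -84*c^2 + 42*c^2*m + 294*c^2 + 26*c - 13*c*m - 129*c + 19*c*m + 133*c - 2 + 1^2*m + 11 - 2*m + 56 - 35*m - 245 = 210*c^2 + 30*c + m*(42*c^2 + 6*c - 36) - 180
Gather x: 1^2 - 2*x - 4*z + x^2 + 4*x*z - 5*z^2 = x^2 + x*(4*z - 2) - 5*z^2 - 4*z + 1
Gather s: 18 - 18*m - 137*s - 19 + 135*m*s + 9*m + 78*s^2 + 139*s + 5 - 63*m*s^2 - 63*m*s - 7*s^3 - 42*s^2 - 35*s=-9*m - 7*s^3 + s^2*(36 - 63*m) + s*(72*m - 33) + 4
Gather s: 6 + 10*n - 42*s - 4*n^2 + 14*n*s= -4*n^2 + 10*n + s*(14*n - 42) + 6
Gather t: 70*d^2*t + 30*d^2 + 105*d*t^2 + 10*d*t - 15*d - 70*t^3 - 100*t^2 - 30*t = 30*d^2 - 15*d - 70*t^3 + t^2*(105*d - 100) + t*(70*d^2 + 10*d - 30)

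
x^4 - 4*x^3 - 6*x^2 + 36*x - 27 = (x - 3)^2*(x - 1)*(x + 3)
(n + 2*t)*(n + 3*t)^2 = n^3 + 8*n^2*t + 21*n*t^2 + 18*t^3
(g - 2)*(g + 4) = g^2 + 2*g - 8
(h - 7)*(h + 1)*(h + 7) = h^3 + h^2 - 49*h - 49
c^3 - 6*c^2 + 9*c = c*(c - 3)^2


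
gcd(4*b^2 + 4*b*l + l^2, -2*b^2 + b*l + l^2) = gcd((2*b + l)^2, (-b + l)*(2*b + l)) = 2*b + l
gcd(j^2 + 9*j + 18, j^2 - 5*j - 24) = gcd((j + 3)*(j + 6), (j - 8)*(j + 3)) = j + 3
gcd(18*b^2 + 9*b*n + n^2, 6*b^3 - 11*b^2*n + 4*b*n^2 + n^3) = 6*b + n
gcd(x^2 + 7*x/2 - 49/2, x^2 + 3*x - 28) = x + 7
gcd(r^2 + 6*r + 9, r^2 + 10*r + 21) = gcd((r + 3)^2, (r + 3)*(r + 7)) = r + 3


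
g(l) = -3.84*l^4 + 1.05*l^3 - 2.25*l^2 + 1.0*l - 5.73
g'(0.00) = 1.00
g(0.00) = -5.73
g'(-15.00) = 52617.25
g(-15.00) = -198470.73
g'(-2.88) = 407.01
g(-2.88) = -316.54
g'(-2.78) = 367.86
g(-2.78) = -277.81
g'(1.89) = -99.95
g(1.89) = -53.79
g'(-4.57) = 1553.37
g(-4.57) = -1832.43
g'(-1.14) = 32.98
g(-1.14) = -17.84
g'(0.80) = -8.45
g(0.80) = -7.41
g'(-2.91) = 419.27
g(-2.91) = -328.93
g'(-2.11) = 168.81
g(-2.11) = -103.83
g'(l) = -15.36*l^3 + 3.15*l^2 - 4.5*l + 1.0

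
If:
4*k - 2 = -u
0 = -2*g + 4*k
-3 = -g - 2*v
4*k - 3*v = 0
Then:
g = 9/7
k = 9/14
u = -4/7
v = 6/7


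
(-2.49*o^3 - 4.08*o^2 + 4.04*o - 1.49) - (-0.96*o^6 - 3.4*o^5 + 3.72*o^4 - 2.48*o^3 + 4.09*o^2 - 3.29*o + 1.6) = 0.96*o^6 + 3.4*o^5 - 3.72*o^4 - 0.0100000000000002*o^3 - 8.17*o^2 + 7.33*o - 3.09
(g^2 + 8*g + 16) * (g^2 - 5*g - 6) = g^4 + 3*g^3 - 30*g^2 - 128*g - 96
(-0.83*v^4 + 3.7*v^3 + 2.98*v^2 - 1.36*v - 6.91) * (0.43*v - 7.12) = -0.3569*v^5 + 7.5006*v^4 - 25.0626*v^3 - 21.8024*v^2 + 6.7119*v + 49.1992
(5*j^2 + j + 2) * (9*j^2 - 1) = 45*j^4 + 9*j^3 + 13*j^2 - j - 2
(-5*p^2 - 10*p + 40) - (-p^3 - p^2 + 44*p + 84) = p^3 - 4*p^2 - 54*p - 44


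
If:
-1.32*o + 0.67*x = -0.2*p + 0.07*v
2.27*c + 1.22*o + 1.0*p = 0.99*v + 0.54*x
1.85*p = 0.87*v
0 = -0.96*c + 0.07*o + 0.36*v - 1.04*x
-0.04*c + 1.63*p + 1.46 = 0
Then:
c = -0.41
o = -0.19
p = -0.91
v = -1.93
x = -0.30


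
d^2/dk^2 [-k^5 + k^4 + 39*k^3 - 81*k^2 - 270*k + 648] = -20*k^3 + 12*k^2 + 234*k - 162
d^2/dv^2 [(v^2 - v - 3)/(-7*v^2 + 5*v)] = 2*(14*v^3 + 441*v^2 - 315*v + 75)/(v^3*(343*v^3 - 735*v^2 + 525*v - 125))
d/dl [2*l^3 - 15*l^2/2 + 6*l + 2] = 6*l^2 - 15*l + 6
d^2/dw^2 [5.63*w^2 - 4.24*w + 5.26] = 11.2600000000000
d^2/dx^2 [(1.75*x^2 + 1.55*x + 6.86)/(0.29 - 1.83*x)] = -47.886428/(6.128487*x^3 - 2.913543*x^2 + 0.461709*x - 0.024389)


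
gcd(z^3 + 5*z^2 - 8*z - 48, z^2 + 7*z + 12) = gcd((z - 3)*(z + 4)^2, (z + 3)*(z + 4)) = z + 4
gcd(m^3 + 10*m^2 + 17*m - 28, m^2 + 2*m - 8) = m + 4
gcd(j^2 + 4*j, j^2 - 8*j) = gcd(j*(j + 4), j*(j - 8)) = j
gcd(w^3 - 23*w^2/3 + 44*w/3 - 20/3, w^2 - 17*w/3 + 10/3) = w^2 - 17*w/3 + 10/3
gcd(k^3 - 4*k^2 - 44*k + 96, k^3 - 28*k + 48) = k^2 + 4*k - 12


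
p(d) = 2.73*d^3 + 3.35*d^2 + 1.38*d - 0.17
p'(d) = 8.19*d^2 + 6.7*d + 1.38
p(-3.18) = -58.47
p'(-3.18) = 62.89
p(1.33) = 14.01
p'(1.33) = 24.78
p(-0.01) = -0.18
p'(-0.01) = 1.31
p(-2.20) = -16.06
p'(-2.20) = 26.28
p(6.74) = 997.19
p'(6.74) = 418.59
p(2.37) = 58.26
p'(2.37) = 63.26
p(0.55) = 2.06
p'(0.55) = 7.54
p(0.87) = 5.36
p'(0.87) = 13.41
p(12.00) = 5216.23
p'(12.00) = 1261.14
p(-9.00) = -1731.41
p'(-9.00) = 604.47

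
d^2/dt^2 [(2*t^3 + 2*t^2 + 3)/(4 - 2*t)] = (-2*t^3 + 12*t^2 - 24*t - 11)/(t^3 - 6*t^2 + 12*t - 8)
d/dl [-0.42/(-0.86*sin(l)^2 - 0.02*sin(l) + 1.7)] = -(0.7224*sin(l) + 0.0084)*cos(l)/(0.86*sin(l)^2 + 0.02*sin(l) - 1.7)^2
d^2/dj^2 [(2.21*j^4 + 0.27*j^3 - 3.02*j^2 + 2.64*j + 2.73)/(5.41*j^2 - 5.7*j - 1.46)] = (129.365002*j^6 - 408.89862*j^5 + 326.081964*j^4 + 284.355852*j^3 + 406.300518*j^2 - 376.543044*j + 163.706732)/(158.340421*j^6 - 500.48451*j^5 + 399.118422*j^4 + 84.93912*j^3 - 107.710332*j^2 - 36.45036*j - 3.112136)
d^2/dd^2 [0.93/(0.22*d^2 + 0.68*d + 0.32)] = (-0.090024*d^2 - 0.278256*d + 0.93*(0.44*d + 0.68)*(0.88*d + 1.36) - 0.130944)/(0.22*d^2 + 0.68*d + 0.32)^3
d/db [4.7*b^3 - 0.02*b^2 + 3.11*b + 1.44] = 14.1*b^2 - 0.04*b + 3.11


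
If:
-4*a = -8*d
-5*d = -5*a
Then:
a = 0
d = 0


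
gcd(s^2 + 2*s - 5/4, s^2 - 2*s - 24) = 1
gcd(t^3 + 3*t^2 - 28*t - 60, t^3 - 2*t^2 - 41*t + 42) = t + 6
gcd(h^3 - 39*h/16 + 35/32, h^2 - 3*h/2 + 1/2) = h - 1/2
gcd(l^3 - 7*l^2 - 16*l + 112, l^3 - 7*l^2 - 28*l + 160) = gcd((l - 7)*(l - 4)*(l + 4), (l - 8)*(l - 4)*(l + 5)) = l - 4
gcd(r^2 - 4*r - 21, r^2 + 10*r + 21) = r + 3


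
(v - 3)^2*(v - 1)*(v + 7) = v^4 - 34*v^2 + 96*v - 63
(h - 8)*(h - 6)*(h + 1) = h^3 - 13*h^2 + 34*h + 48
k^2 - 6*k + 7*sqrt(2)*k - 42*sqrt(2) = (k - 6)*(k + 7*sqrt(2))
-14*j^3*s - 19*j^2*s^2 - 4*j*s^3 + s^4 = s*(-7*j + s)*(j + s)*(2*j + s)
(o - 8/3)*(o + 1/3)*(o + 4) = o^3 + 5*o^2/3 - 92*o/9 - 32/9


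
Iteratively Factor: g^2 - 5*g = (g - 5)*(g)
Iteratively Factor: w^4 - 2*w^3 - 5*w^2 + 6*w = (w)*(w^3 - 2*w^2 - 5*w + 6) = w*(w - 3)*(w^2 + w - 2) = w*(w - 3)*(w + 2)*(w - 1)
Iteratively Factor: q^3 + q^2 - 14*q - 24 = (q + 3)*(q^2 - 2*q - 8) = (q + 2)*(q + 3)*(q - 4)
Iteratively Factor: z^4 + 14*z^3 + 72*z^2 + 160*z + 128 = (z + 2)*(z^3 + 12*z^2 + 48*z + 64) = (z + 2)*(z + 4)*(z^2 + 8*z + 16) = (z + 2)*(z + 4)^2*(z + 4)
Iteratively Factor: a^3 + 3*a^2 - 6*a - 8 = (a - 2)*(a^2 + 5*a + 4) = (a - 2)*(a + 1)*(a + 4)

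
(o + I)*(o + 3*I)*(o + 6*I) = o^3 + 10*I*o^2 - 27*o - 18*I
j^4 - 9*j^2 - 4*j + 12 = (j - 3)*(j - 1)*(j + 2)^2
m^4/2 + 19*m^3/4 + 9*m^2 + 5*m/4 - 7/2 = (m/2 + 1)*(m - 1/2)*(m + 1)*(m + 7)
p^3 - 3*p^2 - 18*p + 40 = (p - 5)*(p - 2)*(p + 4)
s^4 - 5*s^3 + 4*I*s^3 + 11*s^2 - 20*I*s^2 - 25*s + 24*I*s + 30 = (s - 3)*(s - 2)*(s - I)*(s + 5*I)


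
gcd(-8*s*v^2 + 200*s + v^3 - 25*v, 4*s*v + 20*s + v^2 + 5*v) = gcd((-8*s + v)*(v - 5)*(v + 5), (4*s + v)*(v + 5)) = v + 5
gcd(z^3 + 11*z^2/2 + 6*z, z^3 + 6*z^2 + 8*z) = z^2 + 4*z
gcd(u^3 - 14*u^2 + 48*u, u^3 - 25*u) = u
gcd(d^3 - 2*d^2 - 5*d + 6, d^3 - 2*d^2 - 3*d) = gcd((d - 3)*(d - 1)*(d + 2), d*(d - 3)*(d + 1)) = d - 3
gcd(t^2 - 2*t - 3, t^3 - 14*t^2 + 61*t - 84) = t - 3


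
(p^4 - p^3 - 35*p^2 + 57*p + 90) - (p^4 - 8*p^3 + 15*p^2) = 7*p^3 - 50*p^2 + 57*p + 90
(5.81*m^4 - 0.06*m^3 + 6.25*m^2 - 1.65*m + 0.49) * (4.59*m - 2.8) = 26.6679*m^5 - 16.5434*m^4 + 28.8555*m^3 - 25.0735*m^2 + 6.8691*m - 1.372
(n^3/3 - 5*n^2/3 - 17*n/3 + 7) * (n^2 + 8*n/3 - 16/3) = n^5/3 - 7*n^4/9 - 107*n^3/9 + 7*n^2/9 + 440*n/9 - 112/3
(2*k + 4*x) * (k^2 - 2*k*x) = 2*k^3 - 8*k*x^2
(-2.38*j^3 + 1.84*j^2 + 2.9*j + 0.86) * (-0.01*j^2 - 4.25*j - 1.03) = 0.0238*j^5 + 10.0966*j^4 - 5.3976*j^3 - 14.2288*j^2 - 6.642*j - 0.8858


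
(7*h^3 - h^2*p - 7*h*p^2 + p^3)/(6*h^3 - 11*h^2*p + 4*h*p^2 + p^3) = (-7*h^2 - 6*h*p + p^2)/(-6*h^2 + 5*h*p + p^2)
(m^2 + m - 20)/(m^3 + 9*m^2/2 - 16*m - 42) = 2*(m^2 + m - 20)/(2*m^3 + 9*m^2 - 32*m - 84)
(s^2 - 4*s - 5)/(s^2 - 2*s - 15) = (s + 1)/(s + 3)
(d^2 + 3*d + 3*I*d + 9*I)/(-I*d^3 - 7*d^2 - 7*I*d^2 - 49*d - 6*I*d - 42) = (I*d^2 + 3*d*(-1 + I) - 9)/(d^3 + 7*d^2*(1 - I) + d*(6 - 49*I) - 42*I)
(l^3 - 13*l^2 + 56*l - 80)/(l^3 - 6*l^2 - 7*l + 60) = (l - 4)/(l + 3)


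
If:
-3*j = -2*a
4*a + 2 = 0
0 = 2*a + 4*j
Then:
No Solution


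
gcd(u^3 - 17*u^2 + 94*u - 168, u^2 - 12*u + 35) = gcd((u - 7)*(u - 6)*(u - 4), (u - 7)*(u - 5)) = u - 7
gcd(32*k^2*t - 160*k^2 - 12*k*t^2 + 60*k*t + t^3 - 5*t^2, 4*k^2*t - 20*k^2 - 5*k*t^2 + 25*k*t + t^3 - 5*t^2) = -4*k*t + 20*k + t^2 - 5*t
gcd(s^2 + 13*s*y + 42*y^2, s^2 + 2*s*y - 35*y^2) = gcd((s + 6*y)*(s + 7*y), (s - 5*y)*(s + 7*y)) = s + 7*y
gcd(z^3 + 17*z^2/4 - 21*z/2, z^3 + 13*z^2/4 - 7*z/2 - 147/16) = z - 7/4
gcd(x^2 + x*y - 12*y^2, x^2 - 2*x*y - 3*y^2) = x - 3*y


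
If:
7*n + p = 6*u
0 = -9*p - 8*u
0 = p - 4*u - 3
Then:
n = -93/154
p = 6/11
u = -27/44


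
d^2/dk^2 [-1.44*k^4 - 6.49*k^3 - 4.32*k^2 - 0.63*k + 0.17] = -17.28*k^2 - 38.94*k - 8.64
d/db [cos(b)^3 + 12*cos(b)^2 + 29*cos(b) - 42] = (3*sin(b)^2 - 24*cos(b) - 32)*sin(b)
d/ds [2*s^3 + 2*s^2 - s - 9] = 6*s^2 + 4*s - 1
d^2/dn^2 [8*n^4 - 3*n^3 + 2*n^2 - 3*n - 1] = 96*n^2 - 18*n + 4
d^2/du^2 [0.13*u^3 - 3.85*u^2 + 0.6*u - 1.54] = 0.78*u - 7.7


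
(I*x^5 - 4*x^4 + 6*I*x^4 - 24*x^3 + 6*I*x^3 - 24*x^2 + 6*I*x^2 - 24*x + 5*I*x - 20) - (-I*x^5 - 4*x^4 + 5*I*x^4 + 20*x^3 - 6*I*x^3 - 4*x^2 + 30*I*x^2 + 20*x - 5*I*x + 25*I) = 2*I*x^5 + I*x^4 - 44*x^3 + 12*I*x^3 - 20*x^2 - 24*I*x^2 - 44*x + 10*I*x - 20 - 25*I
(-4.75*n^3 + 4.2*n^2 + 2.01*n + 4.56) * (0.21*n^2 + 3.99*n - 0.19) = -0.9975*n^5 - 18.0705*n^4 + 18.0826*n^3 + 8.1795*n^2 + 17.8125*n - 0.8664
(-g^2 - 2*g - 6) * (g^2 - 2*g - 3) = -g^4 + g^2 + 18*g + 18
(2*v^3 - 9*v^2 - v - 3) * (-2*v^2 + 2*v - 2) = -4*v^5 + 22*v^4 - 20*v^3 + 22*v^2 - 4*v + 6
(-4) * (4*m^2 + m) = -16*m^2 - 4*m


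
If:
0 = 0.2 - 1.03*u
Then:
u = 0.19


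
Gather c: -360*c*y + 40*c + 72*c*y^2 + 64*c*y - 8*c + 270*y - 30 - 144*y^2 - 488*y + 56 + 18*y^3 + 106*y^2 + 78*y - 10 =c*(72*y^2 - 296*y + 32) + 18*y^3 - 38*y^2 - 140*y + 16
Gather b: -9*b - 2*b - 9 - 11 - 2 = -11*b - 22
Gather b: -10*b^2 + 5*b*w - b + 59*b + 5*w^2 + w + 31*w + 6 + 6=-10*b^2 + b*(5*w + 58) + 5*w^2 + 32*w + 12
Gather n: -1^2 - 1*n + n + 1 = 0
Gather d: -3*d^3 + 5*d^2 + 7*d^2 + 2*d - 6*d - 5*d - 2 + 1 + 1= -3*d^3 + 12*d^2 - 9*d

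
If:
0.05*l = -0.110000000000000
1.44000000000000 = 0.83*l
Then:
No Solution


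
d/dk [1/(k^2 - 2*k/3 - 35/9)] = 54*(1 - 3*k)/(-9*k^2 + 6*k + 35)^2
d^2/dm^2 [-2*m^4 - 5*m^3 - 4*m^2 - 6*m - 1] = -24*m^2 - 30*m - 8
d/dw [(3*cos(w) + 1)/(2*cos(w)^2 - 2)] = (3*cos(w)^2 + 2*cos(w) + 3)/(2*sin(w)^3)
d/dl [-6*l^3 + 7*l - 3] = 7 - 18*l^2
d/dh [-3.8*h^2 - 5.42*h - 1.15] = -7.6*h - 5.42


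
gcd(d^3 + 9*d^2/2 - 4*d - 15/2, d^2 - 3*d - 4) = d + 1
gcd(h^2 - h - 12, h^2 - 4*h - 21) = h + 3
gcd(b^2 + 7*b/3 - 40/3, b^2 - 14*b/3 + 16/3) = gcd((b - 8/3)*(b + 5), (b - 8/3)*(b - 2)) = b - 8/3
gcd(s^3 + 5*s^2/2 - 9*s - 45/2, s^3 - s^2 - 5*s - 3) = s - 3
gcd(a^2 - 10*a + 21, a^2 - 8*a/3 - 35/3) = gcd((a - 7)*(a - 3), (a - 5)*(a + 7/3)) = 1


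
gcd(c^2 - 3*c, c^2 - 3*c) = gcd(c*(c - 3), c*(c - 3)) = c^2 - 3*c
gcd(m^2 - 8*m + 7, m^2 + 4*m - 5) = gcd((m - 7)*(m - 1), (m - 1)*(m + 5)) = m - 1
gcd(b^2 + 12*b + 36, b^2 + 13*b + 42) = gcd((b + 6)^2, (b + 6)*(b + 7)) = b + 6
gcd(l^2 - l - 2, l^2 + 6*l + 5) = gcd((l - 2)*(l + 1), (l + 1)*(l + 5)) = l + 1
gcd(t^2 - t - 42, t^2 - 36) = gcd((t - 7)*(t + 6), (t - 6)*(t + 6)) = t + 6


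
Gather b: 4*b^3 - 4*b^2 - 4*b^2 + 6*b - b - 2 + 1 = 4*b^3 - 8*b^2 + 5*b - 1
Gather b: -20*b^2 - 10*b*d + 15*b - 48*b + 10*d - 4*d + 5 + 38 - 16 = -20*b^2 + b*(-10*d - 33) + 6*d + 27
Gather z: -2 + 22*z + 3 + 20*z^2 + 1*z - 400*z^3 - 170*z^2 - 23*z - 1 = -400*z^3 - 150*z^2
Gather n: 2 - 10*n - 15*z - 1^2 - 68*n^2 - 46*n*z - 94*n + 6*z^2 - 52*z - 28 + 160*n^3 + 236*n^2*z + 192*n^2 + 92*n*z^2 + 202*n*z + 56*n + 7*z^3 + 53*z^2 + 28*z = 160*n^3 + n^2*(236*z + 124) + n*(92*z^2 + 156*z - 48) + 7*z^3 + 59*z^2 - 39*z - 27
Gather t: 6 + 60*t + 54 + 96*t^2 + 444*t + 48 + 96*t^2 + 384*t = 192*t^2 + 888*t + 108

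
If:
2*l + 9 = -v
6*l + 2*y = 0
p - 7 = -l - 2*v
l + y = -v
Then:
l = -9/4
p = 73/4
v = -9/2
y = 27/4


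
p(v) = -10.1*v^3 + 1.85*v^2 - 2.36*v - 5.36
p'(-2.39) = -184.28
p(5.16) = -1355.90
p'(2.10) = -128.21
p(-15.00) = 34533.79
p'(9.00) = -2423.36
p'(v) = -30.3*v^2 + 3.7*v - 2.36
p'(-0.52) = -12.48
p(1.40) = -32.75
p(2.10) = -95.69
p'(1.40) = -56.57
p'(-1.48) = -74.21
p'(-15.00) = -6875.36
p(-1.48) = 34.93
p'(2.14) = -133.20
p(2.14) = -100.92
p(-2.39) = 148.73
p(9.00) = -7239.65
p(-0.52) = -2.21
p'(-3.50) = -386.48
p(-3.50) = 458.60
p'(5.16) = -790.02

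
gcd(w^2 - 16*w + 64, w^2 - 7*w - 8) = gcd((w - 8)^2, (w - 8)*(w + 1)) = w - 8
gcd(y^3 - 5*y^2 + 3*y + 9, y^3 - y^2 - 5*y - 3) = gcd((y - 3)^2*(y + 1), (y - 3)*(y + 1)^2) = y^2 - 2*y - 3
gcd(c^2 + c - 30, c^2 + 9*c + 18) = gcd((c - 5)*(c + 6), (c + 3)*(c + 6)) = c + 6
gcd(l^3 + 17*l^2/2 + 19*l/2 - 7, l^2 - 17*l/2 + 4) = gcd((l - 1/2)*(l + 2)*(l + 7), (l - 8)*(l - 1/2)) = l - 1/2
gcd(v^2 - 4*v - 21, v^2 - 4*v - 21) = v^2 - 4*v - 21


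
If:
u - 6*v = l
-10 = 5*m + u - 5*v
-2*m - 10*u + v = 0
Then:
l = 5/12 - 293*v/48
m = 49*v/48 - 25/12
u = 5/12 - 5*v/48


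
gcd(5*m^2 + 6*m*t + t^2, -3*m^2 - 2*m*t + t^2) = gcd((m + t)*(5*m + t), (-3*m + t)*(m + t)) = m + t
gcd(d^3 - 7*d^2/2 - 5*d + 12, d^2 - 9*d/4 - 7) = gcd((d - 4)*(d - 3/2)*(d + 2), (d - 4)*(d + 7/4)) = d - 4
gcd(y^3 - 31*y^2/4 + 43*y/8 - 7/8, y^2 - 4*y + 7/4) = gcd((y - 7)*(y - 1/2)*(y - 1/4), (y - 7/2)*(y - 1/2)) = y - 1/2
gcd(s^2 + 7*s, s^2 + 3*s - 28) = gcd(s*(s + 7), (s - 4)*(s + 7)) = s + 7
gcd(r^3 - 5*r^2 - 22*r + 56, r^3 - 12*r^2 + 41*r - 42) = r^2 - 9*r + 14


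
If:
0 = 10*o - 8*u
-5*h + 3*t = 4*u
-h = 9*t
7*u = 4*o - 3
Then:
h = 45/76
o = -12/19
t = -5/76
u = -15/19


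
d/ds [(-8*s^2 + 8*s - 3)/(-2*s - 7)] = 2*(8*s^2 + 56*s - 31)/(4*s^2 + 28*s + 49)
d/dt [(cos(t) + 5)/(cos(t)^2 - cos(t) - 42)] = (cos(t)^2 + 10*cos(t) + 37)*sin(t)/(sin(t)^2 + cos(t) + 41)^2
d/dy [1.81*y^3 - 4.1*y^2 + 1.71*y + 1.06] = 5.43*y^2 - 8.2*y + 1.71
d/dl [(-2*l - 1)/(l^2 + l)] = (-2*l*(l + 1) + (2*l + 1)^2)/(l^2*(l + 1)^2)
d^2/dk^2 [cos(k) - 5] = -cos(k)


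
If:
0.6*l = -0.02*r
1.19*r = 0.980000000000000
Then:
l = -0.03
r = 0.82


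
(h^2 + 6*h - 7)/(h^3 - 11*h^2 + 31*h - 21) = (h + 7)/(h^2 - 10*h + 21)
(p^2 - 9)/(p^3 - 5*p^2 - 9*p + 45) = 1/(p - 5)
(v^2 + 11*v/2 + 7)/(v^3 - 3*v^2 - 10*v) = (v + 7/2)/(v*(v - 5))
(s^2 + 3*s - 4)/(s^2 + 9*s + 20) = (s - 1)/(s + 5)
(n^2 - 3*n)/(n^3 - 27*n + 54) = n/(n^2 + 3*n - 18)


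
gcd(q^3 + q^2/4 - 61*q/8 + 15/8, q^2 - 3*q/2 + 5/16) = q - 1/4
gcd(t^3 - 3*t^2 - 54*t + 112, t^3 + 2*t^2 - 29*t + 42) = t^2 + 5*t - 14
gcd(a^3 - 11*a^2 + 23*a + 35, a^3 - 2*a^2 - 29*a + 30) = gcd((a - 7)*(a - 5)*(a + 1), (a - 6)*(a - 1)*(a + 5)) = 1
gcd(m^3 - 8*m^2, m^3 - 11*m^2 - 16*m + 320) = m - 8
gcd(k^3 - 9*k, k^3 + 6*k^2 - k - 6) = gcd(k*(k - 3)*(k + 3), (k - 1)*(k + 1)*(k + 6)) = 1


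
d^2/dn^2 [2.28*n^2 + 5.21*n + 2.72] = 4.56000000000000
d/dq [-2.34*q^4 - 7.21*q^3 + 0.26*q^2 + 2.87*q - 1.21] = -9.36*q^3 - 21.63*q^2 + 0.52*q + 2.87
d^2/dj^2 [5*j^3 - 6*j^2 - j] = 30*j - 12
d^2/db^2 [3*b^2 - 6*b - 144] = 6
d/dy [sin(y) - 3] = cos(y)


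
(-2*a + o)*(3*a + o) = -6*a^2 + a*o + o^2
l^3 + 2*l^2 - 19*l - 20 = (l - 4)*(l + 1)*(l + 5)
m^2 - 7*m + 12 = (m - 4)*(m - 3)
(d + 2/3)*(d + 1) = d^2 + 5*d/3 + 2/3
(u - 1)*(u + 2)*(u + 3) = u^3 + 4*u^2 + u - 6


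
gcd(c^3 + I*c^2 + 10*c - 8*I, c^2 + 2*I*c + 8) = c^2 + 2*I*c + 8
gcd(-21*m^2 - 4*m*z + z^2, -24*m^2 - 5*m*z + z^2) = 3*m + z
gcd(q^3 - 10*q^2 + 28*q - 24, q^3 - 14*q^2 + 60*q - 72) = q^2 - 8*q + 12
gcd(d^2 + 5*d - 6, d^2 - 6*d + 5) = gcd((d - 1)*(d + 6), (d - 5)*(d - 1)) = d - 1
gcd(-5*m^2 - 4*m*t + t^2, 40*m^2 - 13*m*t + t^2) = -5*m + t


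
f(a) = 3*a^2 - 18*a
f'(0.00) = -18.00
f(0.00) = 0.00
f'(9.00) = 36.00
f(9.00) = 81.00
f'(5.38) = 14.28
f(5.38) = -10.01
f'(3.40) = 2.40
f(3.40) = -26.52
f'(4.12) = 6.72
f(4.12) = -23.24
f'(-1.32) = -25.92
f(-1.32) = 28.99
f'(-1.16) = -24.96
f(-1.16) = 24.92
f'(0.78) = -13.32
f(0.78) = -12.21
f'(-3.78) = -40.68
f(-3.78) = 110.91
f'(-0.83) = -22.98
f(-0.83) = 17.01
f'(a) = 6*a - 18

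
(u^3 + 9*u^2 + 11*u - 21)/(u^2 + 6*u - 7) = u + 3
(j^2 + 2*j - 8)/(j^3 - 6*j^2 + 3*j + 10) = (j + 4)/(j^2 - 4*j - 5)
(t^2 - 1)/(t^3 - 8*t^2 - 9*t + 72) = (t^2 - 1)/(t^3 - 8*t^2 - 9*t + 72)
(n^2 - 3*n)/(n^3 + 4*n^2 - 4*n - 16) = n*(n - 3)/(n^3 + 4*n^2 - 4*n - 16)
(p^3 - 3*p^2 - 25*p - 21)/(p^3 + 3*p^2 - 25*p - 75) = (p^2 - 6*p - 7)/(p^2 - 25)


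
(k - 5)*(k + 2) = k^2 - 3*k - 10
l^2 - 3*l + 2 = (l - 2)*(l - 1)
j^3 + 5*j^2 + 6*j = j*(j + 2)*(j + 3)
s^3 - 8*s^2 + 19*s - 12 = (s - 4)*(s - 3)*(s - 1)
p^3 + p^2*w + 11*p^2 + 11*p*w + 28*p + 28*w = (p + 4)*(p + 7)*(p + w)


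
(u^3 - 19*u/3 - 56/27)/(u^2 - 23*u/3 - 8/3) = (u^2 - u/3 - 56/9)/(u - 8)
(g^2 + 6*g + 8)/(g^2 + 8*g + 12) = (g + 4)/(g + 6)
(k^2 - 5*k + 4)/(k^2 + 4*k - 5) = (k - 4)/(k + 5)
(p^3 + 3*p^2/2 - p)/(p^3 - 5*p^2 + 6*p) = (p^2 + 3*p/2 - 1)/(p^2 - 5*p + 6)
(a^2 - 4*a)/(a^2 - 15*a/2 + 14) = 2*a/(2*a - 7)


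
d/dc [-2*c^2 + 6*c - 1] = 6 - 4*c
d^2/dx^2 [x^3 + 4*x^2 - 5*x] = 6*x + 8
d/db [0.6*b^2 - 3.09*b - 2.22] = 1.2*b - 3.09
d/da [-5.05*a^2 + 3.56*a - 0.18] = 3.56 - 10.1*a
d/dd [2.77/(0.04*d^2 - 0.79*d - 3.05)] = (2.1883 - 0.2216*d)/(-0.04*d^2 + 0.79*d + 3.05)^2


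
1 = 1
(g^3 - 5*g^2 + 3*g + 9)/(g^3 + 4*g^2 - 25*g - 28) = (g^2 - 6*g + 9)/(g^2 + 3*g - 28)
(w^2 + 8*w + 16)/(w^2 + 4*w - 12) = (w^2 + 8*w + 16)/(w^2 + 4*w - 12)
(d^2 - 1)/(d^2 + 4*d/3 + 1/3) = 3*(d - 1)/(3*d + 1)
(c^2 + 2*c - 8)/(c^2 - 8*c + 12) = (c + 4)/(c - 6)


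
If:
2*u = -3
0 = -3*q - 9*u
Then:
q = 9/2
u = -3/2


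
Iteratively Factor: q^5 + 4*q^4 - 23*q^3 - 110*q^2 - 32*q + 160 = (q - 1)*(q^4 + 5*q^3 - 18*q^2 - 128*q - 160) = (q - 1)*(q + 2)*(q^3 + 3*q^2 - 24*q - 80) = (q - 1)*(q + 2)*(q + 4)*(q^2 - q - 20) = (q - 1)*(q + 2)*(q + 4)^2*(q - 5)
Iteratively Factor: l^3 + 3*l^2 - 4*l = (l + 4)*(l^2 - l) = (l - 1)*(l + 4)*(l)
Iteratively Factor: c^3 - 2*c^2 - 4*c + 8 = (c - 2)*(c^2 - 4) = (c - 2)^2*(c + 2)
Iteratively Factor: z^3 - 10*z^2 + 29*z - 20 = (z - 1)*(z^2 - 9*z + 20) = (z - 4)*(z - 1)*(z - 5)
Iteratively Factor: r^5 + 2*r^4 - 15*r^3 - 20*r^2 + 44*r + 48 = (r - 3)*(r^4 + 5*r^3 - 20*r - 16) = (r - 3)*(r + 4)*(r^3 + r^2 - 4*r - 4) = (r - 3)*(r - 2)*(r + 4)*(r^2 + 3*r + 2) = (r - 3)*(r - 2)*(r + 1)*(r + 4)*(r + 2)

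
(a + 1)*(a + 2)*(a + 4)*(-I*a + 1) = -I*a^4 + a^3 - 7*I*a^3 + 7*a^2 - 14*I*a^2 + 14*a - 8*I*a + 8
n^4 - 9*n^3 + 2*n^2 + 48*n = n*(n - 8)*(n - 3)*(n + 2)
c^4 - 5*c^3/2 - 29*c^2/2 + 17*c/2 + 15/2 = (c - 5)*(c - 1)*(c + 1/2)*(c + 3)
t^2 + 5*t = t*(t + 5)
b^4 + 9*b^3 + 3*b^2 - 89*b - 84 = (b - 3)*(b + 1)*(b + 4)*(b + 7)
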